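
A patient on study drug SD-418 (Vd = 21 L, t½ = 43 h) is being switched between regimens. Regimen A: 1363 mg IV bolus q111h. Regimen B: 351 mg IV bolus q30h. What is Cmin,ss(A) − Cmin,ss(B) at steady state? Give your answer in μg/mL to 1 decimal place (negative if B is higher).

-13.9 μg/mL

Regimen A: f = (1/2)^(111/43) ≈ 0.1671; Cmin,ss = (1363/21)·f/(1−f) ≈ 13.021 μg/mL.
Regimen B: f = (1/2)^(30/43) ≈ 0.6166; Cmin,ss = (351/21)·f/(1−f) ≈ 26.881 μg/mL.
Difference ≈ 13.021 − 26.881 ≈ -13.860 μg/mL.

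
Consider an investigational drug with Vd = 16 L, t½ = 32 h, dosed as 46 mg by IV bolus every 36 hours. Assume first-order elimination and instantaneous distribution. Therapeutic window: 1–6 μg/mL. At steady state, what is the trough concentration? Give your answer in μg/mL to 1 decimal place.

k = ln2/t½ = ln2/32 ≈ 0.021661 h⁻¹; fraction remaining f = e^(−kτ) = e^(−0.021661×36) ≈ 0.4585.
Single-dose peak C₀ = D/Vd = 46/16 ≈ 2.875 μg/mL.
Steady-state trough Cmin,ss = C₀·f/(1−f) ≈ 2.875 × 0.4585/0.5415 ≈ 2.434 μg/mL.
Trough 2.4 μg/mL vs MEC 1 μg/mL: adequate.

2.4 μg/mL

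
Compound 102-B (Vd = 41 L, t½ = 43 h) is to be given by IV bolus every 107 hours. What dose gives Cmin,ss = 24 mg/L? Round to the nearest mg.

τ/t½ = 107/43 ≈ 2.4884, so f = (1/2)^(107/43) ≈ 0.178207.
Cmin,ss = (D/Vd)·f/(1−f), so D = Cmin,ss·Vd·(1−f)/f.
D = 24 × 41 × (1−f)/f ≈ 24 × 41 × 4.61145 ≈ 4537.67 mg.

4538 mg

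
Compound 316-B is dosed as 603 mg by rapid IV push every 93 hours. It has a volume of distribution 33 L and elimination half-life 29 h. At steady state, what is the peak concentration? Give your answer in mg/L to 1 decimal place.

τ/t½ = 93/29 ≈ 3.2069, so fraction remaining f = (1/2)^(93/29) ≈ 0.1083.
At steady state, accumulation factor R = 1/(1 − e^(−kτ)) ≈ 1.1215.
Single-dose peak C₀ = D/Vd = 603/33 ≈ 18.273 mg/L.
Steady-state peak Cmax,ss = C₀·R ≈ 18.273 × 1.1215 ≈ 20.493 mg/L.

20.5 mg/L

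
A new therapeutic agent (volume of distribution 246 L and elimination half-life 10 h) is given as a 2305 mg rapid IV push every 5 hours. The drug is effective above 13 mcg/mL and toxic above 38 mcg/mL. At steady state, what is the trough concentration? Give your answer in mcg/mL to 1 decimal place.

22.6 mcg/mL

k = ln2/t½ = ln2/10 ≈ 0.069315 h⁻¹; fraction remaining f = e^(−kτ) = e^(−0.069315×5) ≈ 0.7071.
Single-dose peak C₀ = D/Vd = 2305/246 ≈ 9.370 mcg/mL.
Steady-state trough Cmin,ss = C₀·f/(1−f) ≈ 9.370 × 0.7071/0.2929 ≈ 22.620 mcg/mL.
Trough 22.6 mcg/mL vs MEC 13 mcg/mL: adequate.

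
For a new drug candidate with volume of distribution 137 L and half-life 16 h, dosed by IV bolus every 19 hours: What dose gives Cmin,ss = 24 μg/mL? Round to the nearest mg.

4201 mg

τ/t½ = 19/16 ≈ 1.1875, so f = (1/2)^(19/16) ≈ 0.439063.
Cmin,ss = (D/Vd)·f/(1−f), so D = Cmin,ss·Vd·(1−f)/f.
D = 24 × 137 × (1−f)/f ≈ 24 × 137 × 1.27758 ≈ 4200.68 mg.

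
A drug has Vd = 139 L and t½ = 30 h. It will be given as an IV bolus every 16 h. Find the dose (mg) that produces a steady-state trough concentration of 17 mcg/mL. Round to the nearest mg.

1057 mg

τ/t½ = 16/30 ≈ 0.53333, so f = (1/2)^(16/30) ≈ 0.690956.
Cmin,ss = (D/Vd)·f/(1−f), so D = Cmin,ss·Vd·(1−f)/f.
D = 17 × 139 × (1−f)/f ≈ 17 × 139 × 0.44727 ≈ 1056.90 mg.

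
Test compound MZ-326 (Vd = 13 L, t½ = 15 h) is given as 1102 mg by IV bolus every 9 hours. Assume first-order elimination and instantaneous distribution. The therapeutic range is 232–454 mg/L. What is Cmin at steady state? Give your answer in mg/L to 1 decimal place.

164.4 mg/L

τ/t½ = 9/15 ≈ 0.6, so fraction remaining f = (1/2)^(9/15) ≈ 0.6598.
Accumulation ratio R = 1/(1 − f) ≈ 1/0.3402 ≈ 2.9394.
Each bolus raises the concentration by D/Vd = 1102/13 ≈ 84.769 mg/L.
Cmax,ss = C₀/(1 − f) ≈ 84.769/0.3402 ≈ 249.174 mg/L.
Steady-state trough Cmin,ss = Cmax,ss·f ≈ 249.174 × 0.6598 ≈ 164.405 mg/L.
Trough 164.4 mg/L vs MEC 232 mg/L: subtherapeutic.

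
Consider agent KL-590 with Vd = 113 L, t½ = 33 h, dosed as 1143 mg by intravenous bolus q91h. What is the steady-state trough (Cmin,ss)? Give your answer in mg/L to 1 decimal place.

1.8 mg/L

k = ln2/t½ = ln2/33 ≈ 0.021004 h⁻¹; fraction remaining f = e^(−kτ) = e^(−0.021004×91) ≈ 0.1479.
At steady state, accumulation factor R = 1/(1 − e^(−kτ)) ≈ 1.1736.
Each bolus raises the concentration by D/Vd = 1143/113 ≈ 10.115 mg/L.
Cmax,ss = C₀/(1 − f) ≈ 10.115/0.8521 ≈ 11.871 mg/L.
One interval later, Cmin,ss = Cmax,ss·e^(−kτ) ≈ 11.871 × 0.1479 ≈ 1.756 mg/L.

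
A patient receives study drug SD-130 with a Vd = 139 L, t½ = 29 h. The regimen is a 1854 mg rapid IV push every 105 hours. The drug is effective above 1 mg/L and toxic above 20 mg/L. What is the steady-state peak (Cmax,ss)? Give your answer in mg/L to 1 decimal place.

Over one 105-h interval, 105/29 ≈ 3.6207 half-lives elapse, leaving f ≈ 0.0813 of each dose.
Accumulation ratio R = 1/(1 − f) ≈ 1/0.9187 ≈ 1.0885.
Each bolus raises the concentration by D/Vd = 1854/139 ≈ 13.338 mg/L.
Steady-state peak Cmax,ss = C₀·R ≈ 13.338 × 1.0885 ≈ 14.518 mg/L.
Peak 14.5 mg/L vs MTC 20 mg/L: below toxic threshold.

14.5 mg/L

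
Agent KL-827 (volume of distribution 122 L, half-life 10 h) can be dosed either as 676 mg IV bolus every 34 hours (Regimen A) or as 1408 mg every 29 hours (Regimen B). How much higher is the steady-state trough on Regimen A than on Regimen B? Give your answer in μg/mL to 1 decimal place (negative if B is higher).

Regimen A: f = (1/2)^(34/10) ≈ 0.0947; Cmin,ss = (676/122)·f/(1−f) ≈ 0.580 μg/mL.
Regimen B: f = (1/2)^(29/10) ≈ 0.1340; Cmin,ss = (1408/122)·f/(1−f) ≈ 1.786 μg/mL.
Difference ≈ 0.580 − 1.786 ≈ -1.206 μg/mL.

-1.2 μg/mL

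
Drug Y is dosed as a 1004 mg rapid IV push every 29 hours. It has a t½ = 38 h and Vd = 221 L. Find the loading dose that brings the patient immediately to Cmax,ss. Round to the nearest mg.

2444 mg

f = (1/2)^(29/38) ≈ 0.589205; accumulation ratio R = 1/(1−f) ≈ 2.43430.
Loading dose to hit Cmax,ss on first dose: D_load = D_maint·R ≈ 1004 × 2.43430 ≈ 2444.04 mg.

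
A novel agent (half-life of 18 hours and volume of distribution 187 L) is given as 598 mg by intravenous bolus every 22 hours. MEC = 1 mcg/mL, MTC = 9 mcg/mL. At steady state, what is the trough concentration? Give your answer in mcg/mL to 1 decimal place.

2.4 mcg/mL

Over one 22-h interval, 22/18 ≈ 1.2222 half-lives elapse, leaving f ≈ 0.4286 of each dose.
At steady state, accumulation factor R = 1/(1 − e^(−kτ)) ≈ 1.7501.
Each bolus raises the concentration by D/Vd = 598/187 ≈ 3.198 mcg/mL.
Cmax,ss = C₀/(1 − f) ≈ 3.198/0.5714 ≈ 5.597 mcg/mL.
One interval later, Cmin,ss = Cmax,ss·e^(−kτ) ≈ 5.597 × 0.4286 ≈ 2.399 mcg/mL.
Trough 2.4 mcg/mL vs MEC 1 mcg/mL: adequate.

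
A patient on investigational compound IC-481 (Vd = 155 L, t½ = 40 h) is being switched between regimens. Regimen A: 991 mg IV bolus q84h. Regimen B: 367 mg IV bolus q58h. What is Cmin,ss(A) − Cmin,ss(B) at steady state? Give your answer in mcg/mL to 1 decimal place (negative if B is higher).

Regimen A: f = (1/2)^(84/40) ≈ 0.2333; Cmin,ss = (991/155)·f/(1−f) ≈ 1.945 mcg/mL.
Regimen B: f = (1/2)^(58/40) ≈ 0.3660; Cmin,ss = (367/155)·f/(1−f) ≈ 1.367 mcg/mL.
Difference ≈ 1.945 − 1.367 ≈ 0.578 mcg/mL.

0.6 mcg/mL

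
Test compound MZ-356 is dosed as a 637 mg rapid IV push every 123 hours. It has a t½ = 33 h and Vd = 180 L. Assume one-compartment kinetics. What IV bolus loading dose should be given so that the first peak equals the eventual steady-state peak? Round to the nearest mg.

689 mg

f = (1/2)^(123/33) ≈ 0.075506; accumulation ratio R = 1/(1−f) ≈ 1.08167.
Loading dose to hit Cmax,ss on first dose: D_load = D_maint·R ≈ 637 × 1.08167 ≈ 689.02 mg.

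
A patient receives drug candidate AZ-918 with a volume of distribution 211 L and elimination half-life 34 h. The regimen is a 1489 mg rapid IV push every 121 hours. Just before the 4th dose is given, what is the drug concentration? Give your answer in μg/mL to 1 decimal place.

f = (1/2)^(τ/t½) = (1/2)^(121/34) ≈ 0.0849.
C₀ = D/Vd = 1489/211 ≈ 7.057 μg/mL.
Before the 4th dose, 3 doses have been given. Superposition: Cmin = C₀·(f + f² + … + f^3).
≈ 7.057 × (0.0849 + 0.0072 + 0.0006) ≈ 7.057 × 0.0927 ≈ 0.654 μg/mL.

0.7 μg/mL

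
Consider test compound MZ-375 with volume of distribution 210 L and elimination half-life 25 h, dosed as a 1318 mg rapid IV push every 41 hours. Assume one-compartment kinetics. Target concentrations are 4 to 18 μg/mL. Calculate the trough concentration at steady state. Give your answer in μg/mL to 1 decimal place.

3.0 μg/mL

Over one 41-h interval, 41/25 ≈ 1.64 half-lives elapse, leaving f ≈ 0.3209 of each dose.
At steady state, accumulation factor R = 1/(1 − e^(−kτ)) ≈ 1.4725.
Single-dose peak C₀ = D/Vd = 1318/210 ≈ 6.276 μg/mL.
Steady-state peak Cmax,ss = C₀·R ≈ 6.276 × 1.4725 ≈ 9.241 μg/mL.
One interval later, Cmin,ss = Cmax,ss·e^(−kτ) ≈ 9.241 × 0.3209 ≈ 2.965 μg/mL.
Trough 3.0 μg/mL vs MEC 4 μg/mL: subtherapeutic.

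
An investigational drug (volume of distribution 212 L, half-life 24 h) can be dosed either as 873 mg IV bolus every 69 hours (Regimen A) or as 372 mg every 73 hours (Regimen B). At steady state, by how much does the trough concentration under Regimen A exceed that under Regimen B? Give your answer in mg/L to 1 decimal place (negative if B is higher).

0.4 mg/L

Regimen A: f = (1/2)^(69/24) ≈ 0.1363; Cmin,ss = (873/212)·f/(1−f) ≈ 0.650 mg/L.
Regimen B: f = (1/2)^(73/24) ≈ 0.1214; Cmin,ss = (372/212)·f/(1−f) ≈ 0.242 mg/L.
Difference ≈ 0.650 − 0.242 ≈ 0.408 mg/L.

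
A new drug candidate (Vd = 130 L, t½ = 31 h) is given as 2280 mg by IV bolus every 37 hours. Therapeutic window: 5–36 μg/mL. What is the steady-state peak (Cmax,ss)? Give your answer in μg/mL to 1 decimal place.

τ/t½ = 37/31 ≈ 1.1935, so fraction remaining f = (1/2)^(37/31) ≈ 0.4372.
Accumulation ratio R = 1/(1 − f) ≈ 1/0.5628 ≈ 1.7768.
Each bolus raises the concentration by D/Vd = 2280/130 ≈ 17.538 μg/mL.
Steady-state peak Cmax,ss = C₀·R ≈ 17.538 × 1.7768 ≈ 31.162 μg/mL.
Peak 31.2 μg/mL vs MTC 36 μg/mL: below toxic threshold.

31.2 μg/mL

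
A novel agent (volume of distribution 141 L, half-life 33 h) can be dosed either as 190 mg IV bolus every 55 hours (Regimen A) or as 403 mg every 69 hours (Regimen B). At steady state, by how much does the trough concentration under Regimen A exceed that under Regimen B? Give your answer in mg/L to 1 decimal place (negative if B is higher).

-0.3 mg/L

Regimen A: f = (1/2)^(55/33) ≈ 0.3150; Cmin,ss = (190/141)·f/(1−f) ≈ 0.620 mg/L.
Regimen B: f = (1/2)^(69/33) ≈ 0.2347; Cmin,ss = (403/141)·f/(1−f) ≈ 0.877 mg/L.
Difference ≈ 0.620 − 0.877 ≈ -0.257 mg/L.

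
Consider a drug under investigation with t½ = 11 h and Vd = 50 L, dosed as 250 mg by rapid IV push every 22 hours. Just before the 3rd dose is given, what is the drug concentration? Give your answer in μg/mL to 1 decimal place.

f = (1/2)^(τ/t½) = (1/2)^(22/11) ≈ 0.2500.
C₀ = D/Vd = 250/50 ≈ 5.000 μg/mL.
Before the 3rd dose, 2 doses have been given. Superposition: Cmin = C₀·(f + f²).
≈ 5.000 × (0.2500 + 0.0625) ≈ 5.000 × 0.3125 ≈ 1.562 μg/mL.

1.6 μg/mL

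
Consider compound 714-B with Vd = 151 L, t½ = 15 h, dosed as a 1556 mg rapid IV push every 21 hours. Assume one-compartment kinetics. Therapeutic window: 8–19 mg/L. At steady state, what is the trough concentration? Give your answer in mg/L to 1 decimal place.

6.3 mg/L

Over one 21-h interval, 21/15 ≈ 1.4 half-lives elapse, leaving f ≈ 0.3789 of each dose.
At steady state, accumulation factor R = 1/(1 − e^(−kτ)) ≈ 1.6100.
Single-dose peak C₀ = D/Vd = 1556/151 ≈ 10.305 mg/L.
Steady-state peak Cmax,ss = C₀·R ≈ 10.305 × 1.6100 ≈ 16.591 mg/L.
One interval later, Cmin,ss = Cmax,ss·e^(−kτ) ≈ 16.591 × 0.3789 ≈ 6.286 mg/L.
Trough 6.3 mg/L vs MEC 8 mg/L: subtherapeutic.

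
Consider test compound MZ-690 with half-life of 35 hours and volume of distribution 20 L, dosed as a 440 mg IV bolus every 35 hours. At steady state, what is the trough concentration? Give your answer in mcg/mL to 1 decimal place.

22.0 mcg/mL

τ = 35 h = 1 half-life, so f = (1/2)^1 = 0.5.
Accumulation ratio R = 1/(1 − f) = 1/0.5 = 2/1.
Single-dose peak C₀ = D/Vd = 440/20 = 22 mcg/mL.
Steady-state peak Cmax,ss = C₀·R = 22 × 2/1 ≈ 44.000 mcg/mL.
Steady-state trough Cmin,ss = Cmax,ss·f ≈ 44.000 × 0.5 ≈ 22.000 mcg/mL.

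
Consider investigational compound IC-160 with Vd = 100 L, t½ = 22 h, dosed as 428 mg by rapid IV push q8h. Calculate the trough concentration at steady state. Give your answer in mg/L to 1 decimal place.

14.9 mg/L

Over one 8-h interval, 8/22 ≈ 0.36364 half-lives elapse, leaving f ≈ 0.7772 of each dose.
At steady state, accumulation factor R = 1/(1 − e^(−kτ)) ≈ 4.4883.
Each bolus raises the concentration by D/Vd = 428/100 ≈ 4.280 mg/L.
Cmax,ss = C₀/(1 − f) ≈ 4.280/0.2228 ≈ 19.210 mg/L.
One interval later, Cmin,ss = Cmax,ss·e^(−kτ) ≈ 19.210 × 0.7772 ≈ 14.930 mg/L.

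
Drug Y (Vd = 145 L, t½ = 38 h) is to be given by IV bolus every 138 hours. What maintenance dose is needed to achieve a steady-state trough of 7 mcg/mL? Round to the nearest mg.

11565 mg

τ/t½ = 138/38 ≈ 3.6316, so f = (1/2)^(138/38) ≈ 0.080684.
Cmin,ss = (D/Vd)·f/(1−f), so D = Cmin,ss·Vd·(1−f)/f.
D = 7 × 145 × (1−f)/f ≈ 7 × 145 × 11.39403 ≈ 11564.94 mg.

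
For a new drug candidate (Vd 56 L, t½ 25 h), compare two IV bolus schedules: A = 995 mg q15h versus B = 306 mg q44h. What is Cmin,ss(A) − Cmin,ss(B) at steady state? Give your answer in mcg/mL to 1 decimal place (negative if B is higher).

32.2 mcg/mL

Regimen A: f = (1/2)^(15/25) ≈ 0.6598; Cmin,ss = (995/56)·f/(1−f) ≈ 34.460 mcg/mL.
Regimen B: f = (1/2)^(44/25) ≈ 0.2952; Cmin,ss = (306/56)·f/(1−f) ≈ 2.289 mcg/mL.
Difference ≈ 34.460 − 2.289 ≈ 32.171 mcg/mL.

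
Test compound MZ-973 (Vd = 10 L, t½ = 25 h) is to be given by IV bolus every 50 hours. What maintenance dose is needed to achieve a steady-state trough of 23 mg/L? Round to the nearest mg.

690 mg

τ/t½ = 50/25 ≈ 2, so f = (1/2)^(50/25) ≈ 0.250000.
Cmin,ss = (D/Vd)·f/(1−f), so D = Cmin,ss·Vd·(1−f)/f.
D = 23 × 10 × (1−f)/f ≈ 23 × 10 × 3.00000 ≈ 690.00 mg.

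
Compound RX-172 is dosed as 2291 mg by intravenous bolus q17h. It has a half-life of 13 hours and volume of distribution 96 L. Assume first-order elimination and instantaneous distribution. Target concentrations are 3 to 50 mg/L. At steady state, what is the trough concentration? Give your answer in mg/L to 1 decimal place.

τ/t½ = 17/13 ≈ 1.3077, so fraction remaining f = (1/2)^(17/13) ≈ 0.4040.
At steady state, accumulation factor R = 1/(1 − e^(−kτ)) ≈ 1.6779.
Each bolus raises the concentration by D/Vd = 2291/96 ≈ 23.865 mg/L.
Cmax,ss = C₀/(1 − f) ≈ 23.865/0.5960 ≈ 40.042 mg/L.
One interval later, Cmin,ss = Cmax,ss·e^(−kτ) ≈ 40.042 × 0.4040 ≈ 16.177 mg/L.
Trough 16.2 mg/L vs MEC 3 mg/L: adequate.

16.2 mg/L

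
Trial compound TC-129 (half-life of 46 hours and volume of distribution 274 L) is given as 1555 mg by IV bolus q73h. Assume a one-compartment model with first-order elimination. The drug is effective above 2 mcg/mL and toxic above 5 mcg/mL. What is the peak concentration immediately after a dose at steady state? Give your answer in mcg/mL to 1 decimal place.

8.5 mcg/mL

k = ln2/t½ = ln2/46 ≈ 0.015068 h⁻¹; fraction remaining f = e^(−kτ) = e^(−0.015068×73) ≈ 0.3329.
At steady state, accumulation factor R = 1/(1 − e^(−kτ)) ≈ 1.4990.
Single-dose peak C₀ = D/Vd = 1555/274 ≈ 5.675 mcg/mL.
Steady-state peak Cmax,ss = C₀·R ≈ 5.675 × 1.4990 ≈ 8.507 mcg/mL.
Peak 8.5 mcg/mL vs MTC 5 mcg/mL: exceeds toxic threshold.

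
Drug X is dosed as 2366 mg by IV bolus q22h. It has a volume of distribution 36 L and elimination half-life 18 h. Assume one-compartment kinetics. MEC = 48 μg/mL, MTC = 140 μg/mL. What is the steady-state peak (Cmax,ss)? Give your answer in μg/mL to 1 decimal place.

τ/t½ = 22/18 ≈ 1.2222, so fraction remaining f = (1/2)^(22/18) ≈ 0.4286.
Accumulation ratio R = 1/(1 − f) ≈ 1/0.5714 ≈ 1.7501.
Single-dose peak C₀ = D/Vd = 2366/36 ≈ 65.722 μg/mL.
Steady-state peak Cmax,ss = C₀·R ≈ 65.722 × 1.7501 ≈ 115.020 μg/mL.
Peak 115.0 μg/mL vs MTC 140 μg/mL: below toxic threshold.

115.0 μg/mL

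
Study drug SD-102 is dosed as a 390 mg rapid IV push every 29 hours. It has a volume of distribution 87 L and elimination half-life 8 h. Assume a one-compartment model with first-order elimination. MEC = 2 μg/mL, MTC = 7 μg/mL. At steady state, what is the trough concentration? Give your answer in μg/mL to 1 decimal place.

0.4 μg/mL

k = ln2/t½ = ln2/8 ≈ 0.086643 h⁻¹; fraction remaining f = e^(−kτ) = e^(−0.086643×29) ≈ 0.0811.
Each bolus raises the concentration by D/Vd = 390/87 ≈ 4.483 μg/mL.
Steady-state trough Cmin,ss = C₀·f/(1−f) ≈ 4.483 × 0.0811/0.9189 ≈ 0.396 μg/mL.
Trough 0.4 μg/mL vs MEC 2 μg/mL: subtherapeutic.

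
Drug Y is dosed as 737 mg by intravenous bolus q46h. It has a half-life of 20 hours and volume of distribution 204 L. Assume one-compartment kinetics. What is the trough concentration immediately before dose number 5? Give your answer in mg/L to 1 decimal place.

f = (1/2)^(τ/t½) = (1/2)^(46/20) ≈ 0.2031.
C₀ = D/Vd = 737/204 ≈ 3.613 mg/L.
Before the 5th dose, 4 doses have been given. Superposition: Cmin = C₀·(f + f² + … + f^4).
≈ 3.613 × (0.2031 + 0.0412 + 0.0084 + 0.0017) ≈ 3.613 × 0.2544 ≈ 0.919 mg/L.

0.9 mg/L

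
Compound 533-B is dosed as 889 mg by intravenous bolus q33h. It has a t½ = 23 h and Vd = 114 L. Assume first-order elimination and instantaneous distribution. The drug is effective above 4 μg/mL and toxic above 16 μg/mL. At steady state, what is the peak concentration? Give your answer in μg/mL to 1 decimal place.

τ/t½ = 33/23 ≈ 1.4348, so fraction remaining f = (1/2)^(33/23) ≈ 0.3699.
At steady state, accumulation factor R = 1/(1 − e^(−kτ)) ≈ 1.5870.
Single-dose peak C₀ = D/Vd = 889/114 ≈ 7.798 μg/mL.
Cmax,ss = C₀/(1 − f) ≈ 7.798/0.6301 ≈ 12.376 μg/mL.
Peak 12.4 μg/mL vs MTC 16 μg/mL: below toxic threshold.

12.4 μg/mL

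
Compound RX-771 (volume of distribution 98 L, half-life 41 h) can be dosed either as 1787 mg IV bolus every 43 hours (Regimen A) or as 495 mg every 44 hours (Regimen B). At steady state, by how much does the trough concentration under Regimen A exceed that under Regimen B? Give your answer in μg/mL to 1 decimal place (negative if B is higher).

12.5 μg/mL

Regimen A: f = (1/2)^(43/41) ≈ 0.4834; Cmin,ss = (1787/98)·f/(1−f) ≈ 17.063 μg/mL.
Regimen B: f = (1/2)^(44/41) ≈ 0.4753; Cmin,ss = (495/98)·f/(1−f) ≈ 4.575 μg/mL.
Difference ≈ 17.063 − 4.575 ≈ 12.488 μg/mL.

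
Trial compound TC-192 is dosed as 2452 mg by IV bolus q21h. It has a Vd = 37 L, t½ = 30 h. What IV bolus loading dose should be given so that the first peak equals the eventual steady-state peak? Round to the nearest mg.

6378 mg

f = (1/2)^(21/30) ≈ 0.615572; accumulation ratio R = 1/(1−f) ≈ 2.60127.
Loading dose to hit Cmax,ss on first dose: D_load = D_maint·R ≈ 2452 × 2.60127 ≈ 6378.31 mg.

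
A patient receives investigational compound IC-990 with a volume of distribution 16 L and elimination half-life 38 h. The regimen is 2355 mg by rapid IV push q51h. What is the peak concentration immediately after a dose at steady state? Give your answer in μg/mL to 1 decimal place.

243.1 μg/mL

Over one 51-h interval, 51/38 ≈ 1.3421 half-lives elapse, leaving f ≈ 0.3944 of each dose.
At steady state, accumulation factor R = 1/(1 − e^(−kτ)) ≈ 1.6513.
Single-dose peak C₀ = D/Vd = 2355/16 ≈ 147.188 μg/mL.
Steady-state peak Cmax,ss = C₀·R ≈ 147.188 × 1.6513 ≈ 243.052 μg/mL.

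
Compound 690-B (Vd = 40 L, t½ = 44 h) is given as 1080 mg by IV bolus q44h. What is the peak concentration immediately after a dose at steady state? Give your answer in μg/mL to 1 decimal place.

τ = 44 h = 1 half-life, so f = (1/2)^1 = 0.5.
Accumulation ratio R = 1/(1 − f) = 1/0.5 = 2/1.
Single-dose peak C₀ = D/Vd = 1080/40 = 27 μg/mL.
Steady-state peak Cmax,ss = C₀·R = 27 × 2/1 ≈ 54.000 μg/mL.

54.0 μg/mL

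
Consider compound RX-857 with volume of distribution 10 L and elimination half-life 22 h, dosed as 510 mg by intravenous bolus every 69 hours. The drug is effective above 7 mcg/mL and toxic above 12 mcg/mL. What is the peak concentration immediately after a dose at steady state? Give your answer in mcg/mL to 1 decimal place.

Over one 69-h interval, 69/22 ≈ 3.1364 half-lives elapse, leaving f ≈ 0.1137 of each dose.
Accumulation ratio R = 1/(1 − f) ≈ 1/0.8863 ≈ 1.1283.
Single-dose peak C₀ = D/Vd = 510/10 ≈ 51.000 mcg/mL.
Steady-state peak Cmax,ss = C₀·R ≈ 51.000 × 1.1283 ≈ 57.543 mcg/mL.
Peak 57.5 mcg/mL vs MTC 12 mcg/mL: exceeds toxic threshold.

57.5 mcg/mL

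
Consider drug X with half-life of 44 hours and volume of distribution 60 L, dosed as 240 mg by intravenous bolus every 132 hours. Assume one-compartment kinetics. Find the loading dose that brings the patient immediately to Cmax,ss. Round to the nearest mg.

274 mg

f = (1/2)^(132/44) ≈ 0.125000; accumulation ratio R = 1/(1−f) ≈ 1.14286.
Loading dose to hit Cmax,ss on first dose: D_load = D_maint·R ≈ 240 × 1.14286 ≈ 274.29 mg.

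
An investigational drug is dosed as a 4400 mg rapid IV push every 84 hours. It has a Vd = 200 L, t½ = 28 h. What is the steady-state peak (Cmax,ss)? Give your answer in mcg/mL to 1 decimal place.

The dosing interval is 3 half-lives, so f = 2^(−3) = 0.125.
Accumulation ratio R = 1/(1 − f) = 1/0.875 = 8/7.
Single-dose peak C₀ = D/Vd = 4400/200 = 22 mcg/mL.
Steady-state peak Cmax,ss = C₀·R = 22 × 8/7 ≈ 25.143 mcg/mL.

25.1 mcg/mL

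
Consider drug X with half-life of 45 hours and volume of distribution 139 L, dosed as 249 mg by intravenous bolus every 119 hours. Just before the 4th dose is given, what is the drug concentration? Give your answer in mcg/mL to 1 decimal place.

f = (1/2)^(τ/t½) = (1/2)^(119/45) ≈ 0.1599.
C₀ = D/Vd = 249/139 ≈ 1.791 mcg/mL.
Before the 4th dose, 3 doses have been given. Superposition: Cmin = C₀·(f + f² + … + f^3).
≈ 1.791 × (0.1599 + 0.0256 + 0.0041) ≈ 1.791 × 0.1896 ≈ 0.340 mcg/mL.

0.3 mcg/mL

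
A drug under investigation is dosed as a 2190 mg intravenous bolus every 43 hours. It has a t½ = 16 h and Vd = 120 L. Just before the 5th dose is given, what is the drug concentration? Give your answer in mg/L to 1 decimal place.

3.4 mg/L

f = (1/2)^(τ/t½) = (1/2)^(43/16) ≈ 0.1552.
C₀ = D/Vd = 2190/120 ≈ 18.250 mg/L.
Before the 5th dose, 4 doses have been given. Superposition: Cmin = C₀·(f + f² + … + f^4).
≈ 18.250 × (0.1552 + 0.0241 + 0.0037 + 0.0006) ≈ 18.250 × 0.1836 ≈ 3.351 mg/L.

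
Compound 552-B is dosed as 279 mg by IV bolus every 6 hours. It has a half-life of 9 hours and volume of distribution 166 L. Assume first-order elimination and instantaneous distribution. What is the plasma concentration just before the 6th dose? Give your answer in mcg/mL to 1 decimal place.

f = (1/2)^(τ/t½) = (1/2)^(6/9) ≈ 0.6300.
C₀ = D/Vd = 279/166 ≈ 1.681 mcg/mL.
Before the 6th dose, 5 doses have been given. Superposition: Cmin = C₀·(f + f² + … + f^5).
≈ 1.681 × (0.6300 + 0.3969 + 0.2500 + 0.1575 + 0.0992) ≈ 1.681 × 1.5336 ≈ 2.578 mcg/mL.

2.6 mcg/mL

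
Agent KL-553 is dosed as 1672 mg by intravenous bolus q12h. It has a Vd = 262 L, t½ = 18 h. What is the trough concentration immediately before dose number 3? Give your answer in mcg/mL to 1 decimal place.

6.6 mcg/mL

f = (1/2)^(τ/t½) = (1/2)^(12/18) ≈ 0.6300.
C₀ = D/Vd = 1672/262 ≈ 6.382 mcg/mL.
Before the 3rd dose, 2 doses have been given. Superposition: Cmin = C₀·(f + f²).
≈ 6.382 × (0.6300 + 0.3969) ≈ 6.382 × 1.0269 ≈ 6.554 mcg/mL.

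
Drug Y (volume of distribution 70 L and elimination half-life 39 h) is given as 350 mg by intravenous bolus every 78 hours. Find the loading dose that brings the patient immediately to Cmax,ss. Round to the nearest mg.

f = (1/2)^(78/39) ≈ 0.250000; accumulation ratio R = 1/(1−f) ≈ 1.33333.
Loading dose to hit Cmax,ss on first dose: D_load = D_maint·R ≈ 350 × 1.33333 ≈ 466.67 mg.

467 mg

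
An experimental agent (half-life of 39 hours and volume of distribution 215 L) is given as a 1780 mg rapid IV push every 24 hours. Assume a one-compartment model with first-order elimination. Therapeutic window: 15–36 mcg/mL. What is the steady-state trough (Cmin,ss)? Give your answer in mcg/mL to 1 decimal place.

τ/t½ = 24/39 ≈ 0.61538, so fraction remaining f = (1/2)^(24/39) ≈ 0.6528.
Single-dose peak C₀ = D/Vd = 1780/215 ≈ 8.279 mcg/mL.
Steady-state trough Cmin,ss = C₀·f/(1−f) ≈ 8.279 × 0.6528/0.3472 ≈ 15.566 mcg/mL.
Trough 15.6 mcg/mL vs MEC 15 mcg/mL: adequate.

15.6 mcg/mL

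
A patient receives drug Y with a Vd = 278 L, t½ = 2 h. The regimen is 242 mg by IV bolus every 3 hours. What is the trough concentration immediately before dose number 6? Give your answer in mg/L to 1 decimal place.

0.5 mg/L

f = (1/2)^(τ/t½) = (1/2)^(3/2) ≈ 0.3536.
C₀ = D/Vd = 242/278 ≈ 0.871 mg/L.
Before the 6th dose, 5 doses have been given. Superposition: Cmin = C₀·(f + f² + … + f^5).
≈ 0.871 × (0.3536 + 0.1250 + 0.0442 + 0.0156 + 0.0055) ≈ 0.871 × 0.5439 ≈ 0.474 mg/L.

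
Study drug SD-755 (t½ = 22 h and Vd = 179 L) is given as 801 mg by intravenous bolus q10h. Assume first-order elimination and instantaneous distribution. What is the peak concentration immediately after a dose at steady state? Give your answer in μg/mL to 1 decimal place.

16.6 μg/mL

Over one 10-h interval, 10/22 ≈ 0.45455 half-lives elapse, leaving f ≈ 0.7297 of each dose.
At steady state, accumulation factor R = 1/(1 − e^(−kτ)) ≈ 3.6996.
Each bolus raises the concentration by D/Vd = 801/179 ≈ 4.475 μg/mL.
Steady-state peak Cmax,ss = C₀·R ≈ 4.475 × 3.6996 ≈ 16.556 μg/mL.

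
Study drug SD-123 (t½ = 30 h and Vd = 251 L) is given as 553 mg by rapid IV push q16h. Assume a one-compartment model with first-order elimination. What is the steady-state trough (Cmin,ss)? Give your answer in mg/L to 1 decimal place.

Over one 16-h interval, 16/30 ≈ 0.53333 half-lives elapse, leaving f ≈ 0.6910 of each dose.
Accumulation ratio R = 1/(1 − f) ≈ 1/0.3090 ≈ 3.2362.
Each bolus raises the concentration by D/Vd = 553/251 ≈ 2.203 mg/L.
Steady-state peak Cmax,ss = C₀·R ≈ 2.203 × 3.2362 ≈ 7.129 mg/L.
Steady-state trough Cmin,ss = Cmax,ss·f ≈ 7.129 × 0.6910 ≈ 4.926 mg/L.

4.9 mg/L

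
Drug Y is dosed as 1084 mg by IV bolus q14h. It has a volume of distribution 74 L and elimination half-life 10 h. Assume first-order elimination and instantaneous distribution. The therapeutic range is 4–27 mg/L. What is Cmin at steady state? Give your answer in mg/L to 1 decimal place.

8.9 mg/L

k = ln2/t½ = ln2/10 ≈ 0.069315 h⁻¹; fraction remaining f = e^(−kτ) = e^(−0.069315×14) ≈ 0.3789.
At steady state, accumulation factor R = 1/(1 − e^(−kτ)) ≈ 1.6100.
Each bolus raises the concentration by D/Vd = 1084/74 ≈ 14.649 mg/L.
Cmax,ss = C₀/(1 − f) ≈ 14.649/0.6211 ≈ 23.586 mg/L.
Steady-state trough Cmin,ss = Cmax,ss·f ≈ 23.586 × 0.3789 ≈ 8.937 mg/L.
Trough 8.9 mg/L vs MEC 4 mg/L: adequate.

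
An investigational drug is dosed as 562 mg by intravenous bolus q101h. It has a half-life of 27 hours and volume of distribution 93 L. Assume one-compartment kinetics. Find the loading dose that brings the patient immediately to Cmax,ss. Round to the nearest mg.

f = (1/2)^(101/27) ≈ 0.074804; accumulation ratio R = 1/(1−f) ≈ 1.08085.
Loading dose to hit Cmax,ss on first dose: D_load = D_maint·R ≈ 562 × 1.08085 ≈ 607.44 mg.

607 mg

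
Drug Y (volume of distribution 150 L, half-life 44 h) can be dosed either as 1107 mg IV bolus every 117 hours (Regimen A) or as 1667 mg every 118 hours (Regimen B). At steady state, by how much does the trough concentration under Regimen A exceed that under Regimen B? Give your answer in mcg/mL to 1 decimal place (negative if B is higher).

-0.7 mcg/mL

Regimen A: f = (1/2)^(117/44) ≈ 0.1583; Cmin,ss = (1107/150)·f/(1−f) ≈ 1.388 mcg/mL.
Regimen B: f = (1/2)^(118/44) ≈ 0.1558; Cmin,ss = (1667/150)·f/(1−f) ≈ 2.051 mcg/mL.
Difference ≈ 1.388 − 2.051 ≈ -0.663 mcg/mL.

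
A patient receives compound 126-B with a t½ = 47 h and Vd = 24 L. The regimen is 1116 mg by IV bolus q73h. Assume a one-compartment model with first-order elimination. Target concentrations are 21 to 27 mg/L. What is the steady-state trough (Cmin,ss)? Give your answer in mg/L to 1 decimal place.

24.0 mg/L

Over one 73-h interval, 73/47 ≈ 1.5532 half-lives elapse, leaving f ≈ 0.3408 of each dose.
Each bolus raises the concentration by D/Vd = 1116/24 ≈ 46.500 mg/L.
Steady-state trough Cmin,ss = C₀·f/(1−f) ≈ 46.500 × 0.3408/0.6592 ≈ 24.040 mg/L.
Trough 24.0 mg/L vs MEC 21 mg/L: adequate.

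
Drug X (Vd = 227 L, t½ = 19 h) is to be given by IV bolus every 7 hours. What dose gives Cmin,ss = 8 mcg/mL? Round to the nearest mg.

528 mg

τ/t½ = 7/19 ≈ 0.36842, so f = (1/2)^(7/19) ≈ 0.774630.
Cmin,ss = (D/Vd)·f/(1−f), so D = Cmin,ss·Vd·(1−f)/f.
D = 8 × 227 × (1−f)/f ≈ 8 × 227 × 0.29094 ≈ 528.35 mg.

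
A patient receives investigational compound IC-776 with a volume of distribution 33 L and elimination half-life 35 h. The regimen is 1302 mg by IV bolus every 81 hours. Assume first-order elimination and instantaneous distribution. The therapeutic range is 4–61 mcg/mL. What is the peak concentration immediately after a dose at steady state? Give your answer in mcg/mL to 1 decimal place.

49.4 mcg/mL

τ/t½ = 81/35 ≈ 2.3143, so fraction remaining f = (1/2)^(81/35) ≈ 0.2011.
At steady state, accumulation factor R = 1/(1 − e^(−kτ)) ≈ 1.2517.
Single-dose peak C₀ = D/Vd = 1302/33 ≈ 39.455 mcg/mL.
Steady-state peak Cmax,ss = C₀·R ≈ 39.455 × 1.2517 ≈ 49.386 mcg/mL.
Peak 49.4 mcg/mL vs MTC 61 mcg/mL: below toxic threshold.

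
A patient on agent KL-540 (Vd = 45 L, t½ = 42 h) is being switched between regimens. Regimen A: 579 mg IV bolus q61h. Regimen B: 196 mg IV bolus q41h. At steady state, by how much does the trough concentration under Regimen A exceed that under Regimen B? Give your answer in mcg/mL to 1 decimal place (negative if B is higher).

Regimen A: f = (1/2)^(61/42) ≈ 0.3654; Cmin,ss = (579/45)·f/(1−f) ≈ 7.409 mcg/mL.
Regimen B: f = (1/2)^(41/42) ≈ 0.5083; Cmin,ss = (196/45)·f/(1−f) ≈ 4.503 mcg/mL.
Difference ≈ 7.409 − 4.503 ≈ 2.906 mcg/mL.

2.9 mcg/mL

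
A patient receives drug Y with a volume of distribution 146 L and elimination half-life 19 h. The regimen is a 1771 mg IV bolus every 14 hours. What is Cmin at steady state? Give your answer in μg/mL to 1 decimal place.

Over one 14-h interval, 14/19 ≈ 0.73684 half-lives elapse, leaving f ≈ 0.6001 of each dose.
Accumulation ratio R = 1/(1 − f) ≈ 1/0.3999 ≈ 2.5006.
Each bolus raises the concentration by D/Vd = 1771/146 ≈ 12.130 μg/mL.
Cmax,ss = C₀/(1 − f) ≈ 12.130/0.3999 ≈ 30.333 μg/mL.
One interval later, Cmin,ss = Cmax,ss·e^(−kτ) ≈ 30.333 × 0.6001 ≈ 18.203 μg/mL.

18.2 μg/mL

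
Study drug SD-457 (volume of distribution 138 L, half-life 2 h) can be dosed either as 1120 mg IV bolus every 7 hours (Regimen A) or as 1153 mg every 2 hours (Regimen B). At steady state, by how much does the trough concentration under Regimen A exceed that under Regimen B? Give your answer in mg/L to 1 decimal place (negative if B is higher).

Regimen A: f = (1/2)^(7/2) ≈ 0.0884; Cmin,ss = (1120/138)·f/(1−f) ≈ 0.787 mg/L.
Regimen B: f = (1/2)^(2/2) ≈ 0.5000; Cmin,ss = (1153/138)·f/(1−f) ≈ 8.355 mg/L.
Difference ≈ 0.787 − 8.355 ≈ -7.568 mg/L.

-7.6 mg/L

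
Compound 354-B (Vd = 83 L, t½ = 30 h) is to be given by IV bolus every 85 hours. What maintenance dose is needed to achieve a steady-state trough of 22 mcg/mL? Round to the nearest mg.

11188 mg

τ/t½ = 85/30 ≈ 2.8333, so f = (1/2)^(85/30) ≈ 0.140308.
Cmin,ss = (D/Vd)·f/(1−f), so D = Cmin,ss·Vd·(1−f)/f.
D = 22 × 83 × (1−f)/f ≈ 22 × 83 × 6.12718 ≈ 11188.23 mg.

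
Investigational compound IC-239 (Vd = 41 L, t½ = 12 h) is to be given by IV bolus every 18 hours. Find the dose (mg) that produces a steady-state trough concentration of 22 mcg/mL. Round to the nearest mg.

1649 mg

τ/t½ = 18/12 ≈ 1.5, so f = (1/2)^(18/12) ≈ 0.353553.
Cmin,ss = (D/Vd)·f/(1−f), so D = Cmin,ss·Vd·(1−f)/f.
D = 22 × 41 × (1−f)/f ≈ 22 × 41 × 1.82843 ≈ 1649.24 mg.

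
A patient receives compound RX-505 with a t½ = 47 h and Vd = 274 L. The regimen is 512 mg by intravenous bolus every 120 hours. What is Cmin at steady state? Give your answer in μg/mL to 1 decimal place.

k = ln2/t½ = ln2/47 ≈ 0.014748 h⁻¹; fraction remaining f = e^(−kτ) = e^(−0.014748×120) ≈ 0.1704.
Accumulation ratio R = 1/(1 − f) ≈ 1/0.8296 ≈ 1.2054.
Single-dose peak C₀ = D/Vd = 512/274 ≈ 1.869 μg/mL.
Steady-state peak Cmax,ss = C₀·R ≈ 1.869 × 1.2054 ≈ 2.253 μg/mL.
One interval later, Cmin,ss = Cmax,ss·e^(−kτ) ≈ 2.253 × 0.1704 ≈ 0.384 μg/mL.

0.4 μg/mL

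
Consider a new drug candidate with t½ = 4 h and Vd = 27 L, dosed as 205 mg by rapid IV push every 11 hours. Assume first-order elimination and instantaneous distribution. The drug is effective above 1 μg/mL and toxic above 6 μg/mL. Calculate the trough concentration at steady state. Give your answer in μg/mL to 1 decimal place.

Over one 11-h interval, 11/4 ≈ 2.75 half-lives elapse, leaving f ≈ 0.1487 of each dose.
At steady state, accumulation factor R = 1/(1 − e^(−kτ)) ≈ 1.1747.
Single-dose peak C₀ = D/Vd = 205/27 ≈ 7.593 μg/mL.
Cmax,ss = C₀/(1 − f) ≈ 7.593/0.8513 ≈ 8.919 μg/mL.
One interval later, Cmin,ss = Cmax,ss·e^(−kτ) ≈ 8.919 × 0.1487 ≈ 1.326 μg/mL.
Trough 1.3 μg/mL vs MEC 1 μg/mL: adequate.

1.3 μg/mL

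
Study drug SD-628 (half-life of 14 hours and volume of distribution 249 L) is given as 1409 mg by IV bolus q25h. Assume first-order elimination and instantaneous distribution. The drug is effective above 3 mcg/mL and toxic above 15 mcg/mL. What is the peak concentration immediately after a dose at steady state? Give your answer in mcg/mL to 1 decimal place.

Over one 25-h interval, 25/14 ≈ 1.7857 half-lives elapse, leaving f ≈ 0.2900 of each dose.
Accumulation ratio R = 1/(1 − f) ≈ 1/0.7100 ≈ 1.4085.
Each bolus raises the concentration by D/Vd = 1409/249 ≈ 5.659 mcg/mL.
Steady-state peak Cmax,ss = C₀·R ≈ 5.659 × 1.4085 ≈ 7.971 mcg/mL.
Peak 8.0 mcg/mL vs MTC 15 mcg/mL: below toxic threshold.

8.0 mcg/mL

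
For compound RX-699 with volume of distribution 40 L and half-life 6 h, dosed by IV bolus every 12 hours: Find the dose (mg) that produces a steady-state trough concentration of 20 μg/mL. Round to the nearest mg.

τ/t½ = 12/6 ≈ 2, so f = (1/2)^(12/6) ≈ 0.250000.
Cmin,ss = (D/Vd)·f/(1−f), so D = Cmin,ss·Vd·(1−f)/f.
D = 20 × 40 × (1−f)/f ≈ 20 × 40 × 3.00000 ≈ 2400.00 mg.

2400 mg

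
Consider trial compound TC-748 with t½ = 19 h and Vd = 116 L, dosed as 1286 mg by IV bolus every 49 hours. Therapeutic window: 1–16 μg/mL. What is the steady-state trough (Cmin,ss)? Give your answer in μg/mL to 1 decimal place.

τ/t½ = 49/19 ≈ 2.5789, so fraction remaining f = (1/2)^(49/19) ≈ 0.1674.
Accumulation ratio R = 1/(1 − f) ≈ 1/0.8326 ≈ 1.2011.
Single-dose peak C₀ = D/Vd = 1286/116 ≈ 11.086 μg/mL.
Cmax,ss = C₀/(1 − f) ≈ 11.086/0.8326 ≈ 13.315 μg/mL.
One interval later, Cmin,ss = Cmax,ss·e^(−kτ) ≈ 13.315 × 0.1674 ≈ 2.229 μg/mL.
Trough 2.2 μg/mL vs MEC 1 μg/mL: adequate.

2.2 μg/mL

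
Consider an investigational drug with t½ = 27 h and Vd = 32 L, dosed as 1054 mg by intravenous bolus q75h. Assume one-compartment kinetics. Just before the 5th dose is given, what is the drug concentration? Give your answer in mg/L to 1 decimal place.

f = (1/2)^(τ/t½) = (1/2)^(75/27) ≈ 0.1458.
C₀ = D/Vd = 1054/32 ≈ 32.938 mg/L.
Before the 5th dose, 4 doses have been given. Superposition: Cmin = C₀·(f + f² + … + f^4).
≈ 32.938 × (0.1458 + 0.0213 + 0.0031 + 0.0005) ≈ 32.938 × 0.1707 ≈ 5.623 mg/L.

5.6 mg/L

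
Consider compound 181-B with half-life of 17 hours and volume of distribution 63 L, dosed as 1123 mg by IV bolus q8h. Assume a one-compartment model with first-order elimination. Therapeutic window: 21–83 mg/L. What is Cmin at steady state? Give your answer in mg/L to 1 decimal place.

46.2 mg/L

τ/t½ = 8/17 ≈ 0.47059, so fraction remaining f = (1/2)^(8/17) ≈ 0.7217.
Each bolus raises the concentration by D/Vd = 1123/63 ≈ 17.825 mg/L.
Steady-state trough Cmin,ss = C₀·f/(1−f) ≈ 17.825 × 0.7217/0.2783 ≈ 46.225 mg/L.
Trough 46.2 mg/L vs MEC 21 mg/L: adequate.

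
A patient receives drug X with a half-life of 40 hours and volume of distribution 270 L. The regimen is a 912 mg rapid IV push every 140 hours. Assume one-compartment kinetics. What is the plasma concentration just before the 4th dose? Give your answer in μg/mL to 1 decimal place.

f = (1/2)^(τ/t½) = (1/2)^(140/40) ≈ 0.0884.
C₀ = D/Vd = 912/270 ≈ 3.378 μg/mL.
Before the 4th dose, 3 doses have been given. Superposition: Cmin = C₀·(f + f² + … + f^3).
≈ 3.378 × (0.0884 + 0.0078 + 0.0007) ≈ 3.378 × 0.0969 ≈ 0.327 μg/mL.

0.3 μg/mL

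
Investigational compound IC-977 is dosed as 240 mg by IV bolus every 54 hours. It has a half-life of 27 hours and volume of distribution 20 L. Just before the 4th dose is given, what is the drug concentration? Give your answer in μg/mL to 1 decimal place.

f = (1/2)^(τ/t½) = (1/2)^(54/27) ≈ 0.2500.
C₀ = D/Vd = 240/20 ≈ 12.000 μg/mL.
Before the 4th dose, 3 doses have been given. Superposition: Cmin = C₀·(f + f² + … + f^3).
≈ 12.000 × (0.2500 + 0.0625 + 0.0156) ≈ 12.000 × 0.3281 ≈ 3.937 μg/mL.

3.9 μg/mL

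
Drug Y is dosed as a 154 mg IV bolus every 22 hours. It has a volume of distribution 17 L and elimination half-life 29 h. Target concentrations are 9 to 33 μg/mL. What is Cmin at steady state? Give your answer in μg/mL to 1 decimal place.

τ/t½ = 22/29 ≈ 0.75862, so fraction remaining f = (1/2)^(22/29) ≈ 0.5911.
Each bolus raises the concentration by D/Vd = 154/17 ≈ 9.059 μg/mL.
Steady-state trough Cmin,ss = C₀·f/(1−f) ≈ 9.059 × 0.5911/0.4089 ≈ 13.096 μg/mL.
Trough 13.1 μg/mL vs MEC 9 μg/mL: adequate.

13.1 μg/mL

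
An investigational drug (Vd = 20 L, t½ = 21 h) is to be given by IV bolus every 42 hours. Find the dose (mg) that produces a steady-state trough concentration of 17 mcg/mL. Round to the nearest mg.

τ/t½ = 42/21 ≈ 2, so f = (1/2)^(42/21) ≈ 0.250000.
Cmin,ss = (D/Vd)·f/(1−f), so D = Cmin,ss·Vd·(1−f)/f.
D = 17 × 20 × (1−f)/f ≈ 17 × 20 × 3.00000 ≈ 1020.00 mg.

1020 mg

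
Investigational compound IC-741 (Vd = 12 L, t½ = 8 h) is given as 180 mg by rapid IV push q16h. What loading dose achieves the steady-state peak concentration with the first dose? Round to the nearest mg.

f = (1/2)^(16/8) ≈ 0.250000; accumulation ratio R = 1/(1−f) ≈ 1.33333.
Loading dose to hit Cmax,ss on first dose: D_load = D_maint·R ≈ 180 × 1.33333 ≈ 240.00 mg.

240 mg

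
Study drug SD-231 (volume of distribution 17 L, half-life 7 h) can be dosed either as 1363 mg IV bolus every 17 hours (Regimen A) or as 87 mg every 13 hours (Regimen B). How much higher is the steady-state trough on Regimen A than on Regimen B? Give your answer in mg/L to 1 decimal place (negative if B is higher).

16.3 mg/L

Regimen A: f = (1/2)^(17/7) ≈ 0.1857; Cmin,ss = (1363/17)·f/(1−f) ≈ 18.284 mg/L.
Regimen B: f = (1/2)^(13/7) ≈ 0.2760; Cmin,ss = (87/17)·f/(1−f) ≈ 1.951 mg/L.
Difference ≈ 18.284 − 1.951 ≈ 16.333 mg/L.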